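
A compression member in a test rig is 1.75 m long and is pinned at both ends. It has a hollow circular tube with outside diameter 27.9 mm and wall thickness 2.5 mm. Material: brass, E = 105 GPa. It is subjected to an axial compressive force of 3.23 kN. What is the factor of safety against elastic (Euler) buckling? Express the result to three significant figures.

Inner diameter d_i = 27.9 − 2×2.5 = 22.90 mm
I = π(d_o⁴ − d_i⁴)/64 = π(27.9⁴ − 22.90⁴)/64 = 1.624×10^4 mm⁴
I = 1.624×10^4 mm⁴ = 1.624×10^-8 m⁴
Effective length L_e = K·L = 1 × 1.75 = 1.750 m
P_cr = π²EI / L_e² = π² × 105×10⁹ × 1.624×10^-8 / 1.750² = 5.497×10^3 N
Factor of safety n = P_cr / P = 5.4967 / 3.23 = 1.70

n ≈ 1.70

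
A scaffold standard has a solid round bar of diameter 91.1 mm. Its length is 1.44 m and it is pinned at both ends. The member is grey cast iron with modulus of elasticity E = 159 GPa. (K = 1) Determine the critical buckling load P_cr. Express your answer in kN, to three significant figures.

P_cr ≈ 2560 kN

I = πd⁴/64 = π×91.1⁴/64 = 3.381×10^6 mm⁴
I = 3.381×10^6 mm⁴ = 3.381×10^-6 m⁴
Effective length L_e = K·L = 1 × 1.44 = 1.440 m
P_cr = π²EI / L_e² = π² × 159×10⁹ × 3.381×10^-6 / 1.440² = 2.559×10^6 N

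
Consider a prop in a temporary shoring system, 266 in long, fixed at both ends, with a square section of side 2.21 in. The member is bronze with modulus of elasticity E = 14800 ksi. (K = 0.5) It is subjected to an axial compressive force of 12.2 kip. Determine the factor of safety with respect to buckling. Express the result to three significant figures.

I = a⁴/12 = 2.21⁴/12 = 1.988 in⁴
Effective length L_e = K·L = 0.5 × 266 = 133.0 in
P_cr = π²EI / L_e² = π² × 14800×10³ × 1.988 / 133.0² = 1.642×10^4 lb
Factor of safety n = P_cr / P = 16.415 / 12.2 = 1.35

n ≈ 1.35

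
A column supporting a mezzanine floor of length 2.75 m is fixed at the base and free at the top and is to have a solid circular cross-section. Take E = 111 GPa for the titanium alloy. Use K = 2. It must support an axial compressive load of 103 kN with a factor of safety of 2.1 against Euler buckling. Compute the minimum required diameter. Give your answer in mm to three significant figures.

d ≈ 105 mm

Required P_cr = n·P = 2.1 × 103 = 216.3 kN
L_e = K·L = 2 × 2.75 = 5.500 m
Required I = P_cr·L_e²/(π²E) = 2.163×10^5 × 5.500² / (π² × 1.11×10^11) = 5.973×10^-6 m⁴
I_req = 5.973×10^6 mm⁴
Solid circle: I = πd⁴/64  ⇒  d = (64I/π)^(1/4) = (64×5.973×10^6/π)^(1/4) = 105 mm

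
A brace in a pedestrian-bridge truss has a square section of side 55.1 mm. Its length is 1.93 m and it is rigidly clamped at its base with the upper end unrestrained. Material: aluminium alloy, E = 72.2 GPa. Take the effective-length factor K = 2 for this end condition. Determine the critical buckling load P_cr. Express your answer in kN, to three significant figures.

P_cr ≈ 36.7 kN

I = a⁴/12 = 55.1⁴/12 = 7.681×10^5 mm⁴
I = 7.681×10^5 mm⁴ = 7.681×10^-7 m⁴
Effective length L_e = K·L = 2 × 1.93 = 3.860 m
P_cr = π²EI / L_e² = π² × 72.2×10⁹ × 7.681×10^-7 / 3.860² = 3.674×10^4 N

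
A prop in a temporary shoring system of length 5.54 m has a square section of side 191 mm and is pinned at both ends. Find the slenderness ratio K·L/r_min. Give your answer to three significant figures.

λ ≈ 100

I = a⁴/12 = 191⁴/12 = 1.109×10^8 mm⁴
A = 3.648×10^4 mm²;  r_min = √(I/A) = √(1.109×10^8/3.648×10^4) = 55.14 mm
L_e = K·L = 1 × 5.54 m = 5.540 m = 5540.0 mm
λ = L_e / r_min = 5540.0 / 55.14 = 100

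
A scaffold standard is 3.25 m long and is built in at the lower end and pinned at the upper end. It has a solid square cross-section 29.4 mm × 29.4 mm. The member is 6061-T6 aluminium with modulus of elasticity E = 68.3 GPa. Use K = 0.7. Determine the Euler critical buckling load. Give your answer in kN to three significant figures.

P_cr ≈ 8.11 kN

I = a⁴/12 = 29.4⁴/12 = 6.226×10^4 mm⁴
I = 6.226×10^4 mm⁴ = 6.226×10^-8 m⁴
Effective length L_e = K·L = 0.7 × 3.25 = 2.275 m
P_cr = π²EI / L_e² = π² × 68.3×10⁹ × 6.226×10^-8 / 2.275² = 8.109×10^3 N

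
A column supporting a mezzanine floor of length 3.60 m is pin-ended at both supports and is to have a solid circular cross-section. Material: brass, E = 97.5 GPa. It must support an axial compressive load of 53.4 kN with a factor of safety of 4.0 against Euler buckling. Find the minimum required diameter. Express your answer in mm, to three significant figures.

d ≈ 87.5 mm

Required P_cr = n·P = 4.0 × 53.4 = 213.6 kN
L_e = K·L = 1 × 3.60 = 3.600 m
Required I = P_cr·L_e²/(π²E) = 2.136×10^5 × 3.600² / (π² × 9.75×10^10) = 2.877×10^-6 m⁴
I_req = 2.877×10^6 mm⁴
Solid circle: I = πd⁴/64  ⇒  d = (64I/π)^(1/4) = (64×2.877×10^6/π)^(1/4) = 87.5 mm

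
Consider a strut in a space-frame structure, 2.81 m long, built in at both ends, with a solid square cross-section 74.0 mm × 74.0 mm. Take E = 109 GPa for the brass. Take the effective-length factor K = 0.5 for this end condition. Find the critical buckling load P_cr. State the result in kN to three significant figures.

I = a⁴/12 = 74.0⁴/12 = 2.499×10^6 mm⁴
I = 2.499×10^6 mm⁴ = 2.499×10^-6 m⁴
Effective length L_e = K·L = 0.5 × 2.81 = 1.405 m
P_cr = π²EI / L_e² = π² × 109×10⁹ × 2.499×10^-6 / 1.405² = 1.362×10^6 N

P_cr ≈ 1360 kN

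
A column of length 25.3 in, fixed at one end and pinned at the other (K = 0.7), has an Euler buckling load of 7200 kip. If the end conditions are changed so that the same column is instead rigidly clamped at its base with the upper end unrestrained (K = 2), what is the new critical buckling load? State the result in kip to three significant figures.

P_cr ≈ 882 kip

P_cr ∝ 1/K², so P_cr,new = P_cr,old × (K_old/K_new)² = 7200 × (0.7/2)²
= 7200 × 0.1225 = 882 kip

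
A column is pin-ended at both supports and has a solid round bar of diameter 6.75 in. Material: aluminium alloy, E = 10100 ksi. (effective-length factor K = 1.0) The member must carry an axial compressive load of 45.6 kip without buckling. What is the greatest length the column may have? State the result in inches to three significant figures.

L_max ≈ 472 in

I = πd⁴/64 = π×6.75⁴/64 = 101.9 in⁴
At the buckling limit P_cr = P = 4.560×10^4 lb
From P_cr = π²EI/(K·L)²:  L = (1/K)·√(π²EI/P_cr) = (1/1)·√(π²×1.01×10^7×101.9/4.560×10^4)
L = 472 in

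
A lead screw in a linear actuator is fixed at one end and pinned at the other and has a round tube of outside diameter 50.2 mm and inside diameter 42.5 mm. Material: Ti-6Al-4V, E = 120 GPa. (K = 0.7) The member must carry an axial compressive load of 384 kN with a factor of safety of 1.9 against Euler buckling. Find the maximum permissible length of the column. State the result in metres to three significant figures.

L_max ≈ 0.709 m

d_o = 50.2 mm, d_i = 42.5 mm
I = π(d_o⁴ − d_i⁴)/64 = π(50.2⁴ − 42.50⁴)/64 = 1.516×10^5 mm⁴
I = 1.516×10^-7 m⁴
Required critical load P_cr = n·P = 1.9 × 384 = 729.6 kN = 7.296×10^5 N
From P_cr = π²EI/(K·L)²:  L = (1/K)·√(π²EI/P_cr) = (1/0.7)·√(π²×1.20×10^11×1.516×10^-7/7.296×10^5)
L = 0.709 m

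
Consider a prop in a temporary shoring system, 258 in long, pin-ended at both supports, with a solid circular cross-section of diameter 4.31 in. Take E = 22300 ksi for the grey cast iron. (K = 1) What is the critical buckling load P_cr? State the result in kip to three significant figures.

I = πd⁴/64 = π×4.31⁴/64 = 16.94 in⁴
Effective length L_e = K·L = 1 × 258 = 258.0 in
P_cr = π²EI / L_e² = π² × 22300×10³ × 16.94 / 258.0² = 5.601×10^4 lb

P_cr ≈ 56.0 kip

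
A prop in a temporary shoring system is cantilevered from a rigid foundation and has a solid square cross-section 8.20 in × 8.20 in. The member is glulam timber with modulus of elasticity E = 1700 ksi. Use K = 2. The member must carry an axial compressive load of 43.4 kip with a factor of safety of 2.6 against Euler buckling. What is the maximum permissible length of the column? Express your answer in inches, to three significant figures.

I = a⁴/12 = 8.20⁴/12 = 376.8 in⁴
Required critical load P_cr = n·P = 2.6 × 43.4 = 112.8 kip = 1.128×10^5 lb
From P_cr = π²EI/(K·L)²:  L = (1/K)·√(π²EI/P_cr) = (1/2)·√(π²×1.70×10^6×376.8/1.128×10^5)
L = 118 in

L_max ≈ 118 in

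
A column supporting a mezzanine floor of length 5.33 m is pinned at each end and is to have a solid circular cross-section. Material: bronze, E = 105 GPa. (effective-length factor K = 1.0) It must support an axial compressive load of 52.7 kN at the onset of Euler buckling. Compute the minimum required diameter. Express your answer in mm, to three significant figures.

d ≈ 73.7 mm

L_e = K·L = 1 × 5.33 = 5.330 m
Required I = P_cr·L_e²/(π²E) = 5.270×10^4 × 5.330² / (π² × 1.05×10^11) = 1.445×10^-6 m⁴
I_req = 1.445×10^6 mm⁴
Solid circle: I = πd⁴/64  ⇒  d = (64I/π)^(1/4) = (64×1.445×10^6/π)^(1/4) = 73.7 mm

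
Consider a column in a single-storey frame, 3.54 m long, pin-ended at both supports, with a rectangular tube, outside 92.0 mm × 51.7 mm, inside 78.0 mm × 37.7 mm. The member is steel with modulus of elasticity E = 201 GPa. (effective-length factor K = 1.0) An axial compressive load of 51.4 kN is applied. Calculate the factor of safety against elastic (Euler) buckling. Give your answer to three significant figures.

n ≈ 2.19

Weak-axis I_min = (h_o·b_o³ − h_i·b_i³)/12 with b_o = 51.7, b_i = 37.70 mm (shorter outer/inner sides).
I_min = (92.0×51.7³ − 78.00×37.70³)/12 = 7.112×10^5 mm⁴
I = 7.112×10^5 mm⁴ = 7.112×10^-7 m⁴
Effective length L_e = K·L = 1 × 3.54 = 3.540 m
P_cr = π²EI / L_e² = π² × 201×10⁹ × 7.112×10^-7 / 3.540² = 1.126×10^5 N
Factor of safety n = P_cr / P = 112.58 / 51.4 = 2.19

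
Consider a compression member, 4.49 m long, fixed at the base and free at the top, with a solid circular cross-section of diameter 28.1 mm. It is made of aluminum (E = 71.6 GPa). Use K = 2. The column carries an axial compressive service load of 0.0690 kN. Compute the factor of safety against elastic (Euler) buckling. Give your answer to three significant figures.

n ≈ 3.89

I = πd⁴/64 = π×28.1⁴/64 = 3.061×10^4 mm⁴
I = 3.061×10^4 mm⁴ = 3.061×10^-8 m⁴
Effective length L_e = K·L = 2 × 4.49 = 8.980 m
P_cr = π²EI / L_e² = π² × 71.6×10⁹ × 3.061×10^-8 / 8.980² = 268.2 N
Factor of safety n = P_cr / P = 0.26820 / 0.0690 = 3.89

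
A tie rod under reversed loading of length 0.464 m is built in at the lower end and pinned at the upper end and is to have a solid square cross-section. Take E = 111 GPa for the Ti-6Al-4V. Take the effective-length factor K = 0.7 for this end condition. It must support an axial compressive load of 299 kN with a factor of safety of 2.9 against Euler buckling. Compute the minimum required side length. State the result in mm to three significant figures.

Required P_cr = n·P = 2.9 × 299 = 867.1 kN
L_e = K·L = 0.7 × 0.464 = 0.3248 m
Required I = P_cr·L_e²/(π²E) = 8.671×10^5 × 0.3248² / (π² × 1.11×10^11) = 8.350×10^-8 m⁴
I_req = 8.350×10^4 mm⁴
Solid square: I = a⁴/12  ⇒  a = (12I)^(1/4) = (12×8.350×10^4)^(1/4) = 31.6 mm

a ≈ 31.6 mm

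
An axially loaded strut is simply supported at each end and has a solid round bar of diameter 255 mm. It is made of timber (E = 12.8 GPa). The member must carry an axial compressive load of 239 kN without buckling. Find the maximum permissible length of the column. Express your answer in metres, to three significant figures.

L_max ≈ 10.5 m

I = πd⁴/64 = π×255⁴/64 = 2.076×10^8 mm⁴
I = 2.076×10^-4 m⁴
At the buckling limit P_cr = P = 2.390×10^5 N
From P_cr = π²EI/(K·L)²:  L = (1/K)·√(π²EI/P_cr) = (1/1)·√(π²×1.28×10^10×2.076×10^-4/2.390×10^5)
L = 10.5 m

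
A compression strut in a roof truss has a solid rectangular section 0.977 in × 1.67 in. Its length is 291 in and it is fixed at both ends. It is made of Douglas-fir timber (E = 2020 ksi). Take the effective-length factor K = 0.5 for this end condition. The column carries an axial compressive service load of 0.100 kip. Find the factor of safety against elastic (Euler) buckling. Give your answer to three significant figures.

Buckling occurs about the weak axis: I_min = h·b³/12 with b = 0.977 in (the shorter side).
I_min = 1.67×0.977³/12 = 0.1298 in⁴
Effective length L_e = K·L = 0.5 × 291 = 145.5 in
P_cr = π²EI / L_e² = π² × 2020×10³ × 0.1298 / 145.5² = 122.2 lb
Factor of safety n = P_cr / P = 0.12222 / 0.100 = 1.22

n ≈ 1.22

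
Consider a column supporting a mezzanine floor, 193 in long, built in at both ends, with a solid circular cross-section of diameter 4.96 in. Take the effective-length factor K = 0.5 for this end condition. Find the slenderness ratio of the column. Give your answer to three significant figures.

λ ≈ 77.8

For a solid circle r = d/4 = 4.96/4 = 1.240 in
L_e = K·L = 0.5 × 193 = 96.50 in
λ = L_e / r_min = 96.500 / 1.240 = 77.8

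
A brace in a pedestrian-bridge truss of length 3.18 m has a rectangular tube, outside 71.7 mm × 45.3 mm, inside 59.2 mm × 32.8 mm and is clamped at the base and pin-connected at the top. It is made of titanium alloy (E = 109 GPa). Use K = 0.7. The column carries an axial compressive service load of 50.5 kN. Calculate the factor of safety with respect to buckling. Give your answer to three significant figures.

n ≈ 1.64

Weak-axis I_min = (h_o·b_o³ − h_i·b_i³)/12 with b_o = 45.3, b_i = 32.80 mm (shorter outer/inner sides).
I_min = (71.7×45.3³ − 59.20×32.80³)/12 = 3.813×10^5 mm⁴
I = 3.813×10^5 mm⁴ = 3.813×10^-7 m⁴
Effective length L_e = K·L = 0.7 × 3.18 = 2.226 m
P_cr = π²EI / L_e² = π² × 109×10⁹ × 3.813×10^-7 / 2.226² = 8.279×10^4 N
Factor of safety n = P_cr / P = 82.794 / 50.5 = 1.64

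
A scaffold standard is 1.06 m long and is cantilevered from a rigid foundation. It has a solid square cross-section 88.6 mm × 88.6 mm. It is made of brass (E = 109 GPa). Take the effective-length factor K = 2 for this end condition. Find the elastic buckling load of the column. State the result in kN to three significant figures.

I = a⁴/12 = 88.6⁴/12 = 5.135×10^6 mm⁴
I = 5.135×10^6 mm⁴ = 5.135×10^-6 m⁴
Effective length L_e = K·L = 2 × 1.06 = 2.120 m
P_cr = π²EI / L_e² = π² × 109×10⁹ × 5.135×10^-6 / 2.120² = 1.229×10^6 N

P_cr ≈ 1230 kN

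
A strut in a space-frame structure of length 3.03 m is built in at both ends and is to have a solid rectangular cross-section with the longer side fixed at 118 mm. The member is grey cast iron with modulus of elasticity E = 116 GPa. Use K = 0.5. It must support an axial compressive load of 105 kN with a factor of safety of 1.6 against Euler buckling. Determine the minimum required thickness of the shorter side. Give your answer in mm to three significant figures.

b ≈ 32.5 mm

Required P_cr = n·P = 1.6 × 105 = 168.0 kN
L_e = K·L = 0.5 × 3.03 = 1.515 m
Required I = P_cr·L_e²/(π²E) = 1.680×10^5 × 1.515² / (π² × 1.16×10^11) = 3.368×10^-7 m⁴
I_req = 3.368×10^5 mm⁴
Rectangle, weak axis: I_min = h·b³/12 with h = 118 mm fixed  ⇒  b = (12I/h)^(1/3) = 32.5 mm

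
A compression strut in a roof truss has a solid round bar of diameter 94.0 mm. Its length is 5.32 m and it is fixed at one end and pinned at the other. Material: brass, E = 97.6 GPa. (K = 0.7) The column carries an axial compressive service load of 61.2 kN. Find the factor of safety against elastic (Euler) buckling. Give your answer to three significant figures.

I = πd⁴/64 = π×94.0⁴/64 = 3.832×10^6 mm⁴
I = 3.832×10^6 mm⁴ = 3.832×10^-6 m⁴
Effective length L_e = K·L = 0.7 × 5.32 = 3.724 m
P_cr = π²EI / L_e² = π² × 97.6×10⁹ × 3.832×10^-6 / 3.724² = 2.662×10^5 N
Factor of safety n = P_cr / P = 266.20 / 61.2 = 4.35

n ≈ 4.35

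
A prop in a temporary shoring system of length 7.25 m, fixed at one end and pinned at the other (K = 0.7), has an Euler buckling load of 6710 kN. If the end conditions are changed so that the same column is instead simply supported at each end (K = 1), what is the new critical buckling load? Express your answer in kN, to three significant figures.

P_cr ≈ 3290 kN

P_cr ∝ 1/K², so P_cr,new = P_cr,old × (K_old/K_new)² = 6710 × (0.7/1)²
= 6710 × 0.4900 = 3290 kN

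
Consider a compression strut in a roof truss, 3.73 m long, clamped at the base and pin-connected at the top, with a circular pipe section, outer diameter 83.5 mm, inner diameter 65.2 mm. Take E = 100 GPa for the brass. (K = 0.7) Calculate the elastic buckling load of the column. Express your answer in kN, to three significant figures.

d_o = 83.5 mm, d_i = 65.2 mm
I = π(d_o⁴ − d_i⁴)/64 = π(83.5⁴ − 65.20⁴)/64 = 1.499×10^6 mm⁴
I = 1.499×10^6 mm⁴ = 1.499×10^-6 m⁴
Effective length L_e = K·L = 0.7 × 3.73 = 2.611 m
P_cr = π²EI / L_e² = π² × 100×10⁹ × 1.499×10^-6 / 2.611² = 2.170×10^5 N

P_cr ≈ 217 kN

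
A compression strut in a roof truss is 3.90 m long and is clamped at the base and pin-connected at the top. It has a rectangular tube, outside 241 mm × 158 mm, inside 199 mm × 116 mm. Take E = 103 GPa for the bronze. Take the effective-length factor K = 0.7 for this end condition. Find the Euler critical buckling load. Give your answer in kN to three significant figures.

P_cr ≈ 7270 kN

Weak-axis I_min = (h_o·b_o³ − h_i·b_i³)/12 with b_o = 158, b_i = 116.0 mm (shorter outer/inner sides).
I_min = (241×158³ − 199.0×116.0³)/12 = 5.333×10^7 mm⁴
I = 5.333×10^7 mm⁴ = 5.333×10^-5 m⁴
Effective length L_e = K·L = 0.7 × 3.90 = 2.730 m
P_cr = π²EI / L_e² = π² × 103×10⁹ × 5.333×10^-5 / 2.730² = 7.274×10^6 N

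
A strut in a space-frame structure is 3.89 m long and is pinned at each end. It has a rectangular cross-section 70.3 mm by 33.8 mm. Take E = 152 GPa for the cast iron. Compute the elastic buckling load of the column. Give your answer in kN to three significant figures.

Buckling occurs about the weak axis: I_min = h·b³/12 with b = 33.8 mm (the shorter side).
I_min = 70.3×33.8³/12 = 2.262×10^5 mm⁴
I = 2.262×10^5 mm⁴ = 2.262×10^-7 m⁴
Effective length L_e = K·L = 1 × 3.89 = 3.890 m
P_cr = π²EI / L_e² = π² × 152×10⁹ × 2.262×10^-7 / 3.890² = 2.243×10^4 N

P_cr ≈ 22.4 kN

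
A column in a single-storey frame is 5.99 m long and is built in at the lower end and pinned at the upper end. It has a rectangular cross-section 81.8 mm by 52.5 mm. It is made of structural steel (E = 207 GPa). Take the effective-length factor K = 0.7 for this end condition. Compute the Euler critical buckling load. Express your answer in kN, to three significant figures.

Buckling occurs about the weak axis: I_min = h·b³/12 with b = 52.5 mm (the shorter side).
I_min = 81.8×52.5³/12 = 9.864×10^5 mm⁴
I = 9.864×10^5 mm⁴ = 9.864×10^-7 m⁴
Effective length L_e = K·L = 0.7 × 5.99 = 4.193 m
P_cr = π²EI / L_e² = π² × 207×10⁹ × 9.864×10^-7 / 4.193² = 1.146×10^5 N

P_cr ≈ 115 kN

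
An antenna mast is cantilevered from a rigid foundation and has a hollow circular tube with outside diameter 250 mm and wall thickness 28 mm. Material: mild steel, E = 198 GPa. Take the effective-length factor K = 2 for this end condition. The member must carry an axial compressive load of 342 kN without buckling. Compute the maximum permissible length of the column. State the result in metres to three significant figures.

Inner diameter d_i = 250 − 2×28 = 194.0 mm
I = π(d_o⁴ − d_i⁴)/64 = π(250⁴ − 194.0⁴)/64 = 1.222×10^8 mm⁴
I = 1.222×10^-4 m⁴
At the buckling limit P_cr = P = 3.420×10^5 N
From P_cr = π²EI/(K·L)²:  L = (1/K)·√(π²EI/P_cr) = (1/2)·√(π²×1.98×10^11×1.222×10^-4/3.420×10^5)
L = 13.2 m

L_max ≈ 13.2 m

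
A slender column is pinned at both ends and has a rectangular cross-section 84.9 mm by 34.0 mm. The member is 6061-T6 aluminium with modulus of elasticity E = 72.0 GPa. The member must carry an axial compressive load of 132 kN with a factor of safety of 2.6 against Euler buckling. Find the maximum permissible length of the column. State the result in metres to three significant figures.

L_max ≈ 0.759 m

Buckling occurs about the weak axis: I_min = h·b³/12 with b = 34.0 mm (the shorter side).
I_min = 84.9×34.0³/12 = 2.781×10^5 mm⁴
I = 2.781×10^-7 m⁴
Required critical load P_cr = n·P = 2.6 × 132 = 343.2 kN = 3.432×10^5 N
From P_cr = π²EI/(K·L)²:  L = (1/K)·√(π²EI/P_cr) = (1/1)·√(π²×7.20×10^10×2.781×10^-7/3.432×10^5)
L = 0.759 m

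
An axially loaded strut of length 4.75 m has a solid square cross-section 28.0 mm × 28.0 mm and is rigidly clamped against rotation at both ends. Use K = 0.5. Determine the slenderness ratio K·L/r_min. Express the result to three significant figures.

λ ≈ 294

I = a⁴/12 = 28.0⁴/12 = 5.122×10^4 mm⁴
A = 784.0 mm²;  r_min = √(I/A) = √(5.122×10^4/784.0) = 8.083 mm
L_e = K·L = 0.5 × 4.75 m = 2.375 m = 2375.0 mm
λ = L_e / r_min = 2375.0 / 8.083 = 294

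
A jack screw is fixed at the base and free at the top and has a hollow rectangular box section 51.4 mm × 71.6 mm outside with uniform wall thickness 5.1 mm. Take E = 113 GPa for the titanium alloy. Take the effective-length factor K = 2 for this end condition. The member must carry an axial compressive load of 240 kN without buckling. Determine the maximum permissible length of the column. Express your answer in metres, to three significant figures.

L_max ≈ 0.725 m

Inner dimensions: h_i = 71.6 − 2×5.1 = 61.40 mm, b_i = 51.4 − 2×5.1 = 41.20 mm
Weak-axis I_min = (h_o·b_o³ − h_i·b_i³)/12 with b_o = 51.4, b_i = 41.20 mm (shorter outer/inner sides).
I_min = (71.6×51.4³ − 61.40×41.20³)/12 = 4.524×10^5 mm⁴
I = 4.524×10^-7 m⁴
At the buckling limit P_cr = P = 2.400×10^5 N
From P_cr = π²EI/(K·L)²:  L = (1/K)·√(π²EI/P_cr) = (1/2)·√(π²×1.13×10^11×4.524×10^-7/2.400×10^5)
L = 0.725 m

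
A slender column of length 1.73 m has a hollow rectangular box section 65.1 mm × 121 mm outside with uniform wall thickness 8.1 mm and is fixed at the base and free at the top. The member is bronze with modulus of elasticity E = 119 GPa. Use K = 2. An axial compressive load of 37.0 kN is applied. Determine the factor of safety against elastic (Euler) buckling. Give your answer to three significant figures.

n ≈ 4.67

Inner dimensions: h_i = 121 − 2×8.1 = 104.8 mm, b_i = 65.1 − 2×8.1 = 48.90 mm
Weak-axis I_min = (h_o·b_o³ − h_i·b_i³)/12 with b_o = 65.1, b_i = 48.90 mm (shorter outer/inner sides).
I_min = (121×65.1³ − 104.8×48.90³)/12 = 1.761×10^6 mm⁴
I = 1.761×10^6 mm⁴ = 1.761×10^-6 m⁴
Effective length L_e = K·L = 2 × 1.73 = 3.460 m
P_cr = π²EI / L_e² = π² × 119×10⁹ × 1.761×10^-6 / 3.460² = 1.727×10^5 N
Factor of safety n = P_cr / P = 172.74 / 37.0 = 4.67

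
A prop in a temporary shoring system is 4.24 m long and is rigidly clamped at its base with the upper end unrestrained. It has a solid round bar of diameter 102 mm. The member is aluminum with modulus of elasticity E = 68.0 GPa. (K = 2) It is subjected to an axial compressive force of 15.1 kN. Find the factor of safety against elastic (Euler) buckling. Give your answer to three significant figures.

n ≈ 3.28

I = πd⁴/64 = π×102⁴/64 = 5.313×10^6 mm⁴
I = 5.313×10^6 mm⁴ = 5.313×10^-6 m⁴
Effective length L_e = K·L = 2 × 4.24 = 8.480 m
P_cr = π²EI / L_e² = π² × 68.0×10⁹ × 5.313×10^-6 / 8.480² = 4.959×10^4 N
Factor of safety n = P_cr / P = 49.589 / 15.1 = 3.28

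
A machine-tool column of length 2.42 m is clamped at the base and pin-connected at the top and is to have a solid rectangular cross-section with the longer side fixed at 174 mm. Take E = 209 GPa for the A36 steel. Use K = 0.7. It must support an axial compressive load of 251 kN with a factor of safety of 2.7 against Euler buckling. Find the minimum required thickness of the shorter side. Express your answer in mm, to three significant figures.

b ≈ 40.2 mm

Required P_cr = n·P = 2.7 × 251 = 677.7 kN
L_e = K·L = 0.7 × 2.42 = 1.694 m
Required I = P_cr·L_e²/(π²E) = 6.777×10^5 × 1.694² / (π² × 2.09×10^11) = 9.428×10^-7 m⁴
I_req = 9.428×10^5 mm⁴
Rectangle, weak axis: I_min = h·b³/12 with h = 174 mm fixed  ⇒  b = (12I/h)^(1/3) = 40.2 mm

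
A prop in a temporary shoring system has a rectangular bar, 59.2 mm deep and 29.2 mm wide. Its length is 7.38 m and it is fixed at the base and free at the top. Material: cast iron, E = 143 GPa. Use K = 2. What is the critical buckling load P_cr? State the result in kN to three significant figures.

Buckling occurs about the weak axis: I_min = h·b³/12 with b = 29.2 mm (the shorter side).
I_min = 59.2×29.2³/12 = 1.228×10^5 mm⁴
I = 1.228×10^5 mm⁴ = 1.228×10^-7 m⁴
Effective length L_e = K·L = 2 × 7.38 = 14.76 m
P_cr = π²EI / L_e² = π² × 143×10⁹ × 1.228×10^-7 / 14.76² = 795.7 N

P_cr ≈ 0.796 kN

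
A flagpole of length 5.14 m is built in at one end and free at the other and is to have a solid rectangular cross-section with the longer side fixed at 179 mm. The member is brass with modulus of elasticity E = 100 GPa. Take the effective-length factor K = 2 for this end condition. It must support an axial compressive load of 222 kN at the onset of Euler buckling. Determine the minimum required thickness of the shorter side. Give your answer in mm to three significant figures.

L_e = K·L = 2 × 5.14 = 10.28 m
Required I = P_cr·L_e²/(π²E) = 2.220×10^5 × 10.28² / (π² × 1.00×10^11) = 2.377×10^-5 m⁴
I_req = 2.377×10^7 mm⁴
Rectangle, weak axis: I_min = h·b³/12 with h = 179 mm fixed  ⇒  b = (12I/h)^(1/3) = 117 mm

b ≈ 117 mm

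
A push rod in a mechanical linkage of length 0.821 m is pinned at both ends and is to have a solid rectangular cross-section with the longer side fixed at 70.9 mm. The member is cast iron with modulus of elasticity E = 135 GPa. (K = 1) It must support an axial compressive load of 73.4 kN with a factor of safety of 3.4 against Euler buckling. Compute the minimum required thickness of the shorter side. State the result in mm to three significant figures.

Required P_cr = n·P = 3.4 × 73.4 = 249.6 kN
L_e = K·L = 1 × 0.821 = 0.8210 m
Required I = P_cr·L_e²/(π²E) = 2.496×10^5 × 0.8210² / (π² × 1.35×10^11) = 1.262×10^-7 m⁴
I_req = 1.262×10^5 mm⁴
Rectangle, weak axis: I_min = h·b³/12 with h = 70.9 mm fixed  ⇒  b = (12I/h)^(1/3) = 27.7 mm

b ≈ 27.7 mm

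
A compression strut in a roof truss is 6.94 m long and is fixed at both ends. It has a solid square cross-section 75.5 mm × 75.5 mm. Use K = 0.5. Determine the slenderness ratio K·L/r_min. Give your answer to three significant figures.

For a square r = a/√12 = 75.5/√12 = 21.79 mm
L_e = K·L = 0.5 × 6.94 m = 3.470 m = 3470.0 mm
λ = L_e / r_min = 3470.0 / 21.79 = 159

λ ≈ 159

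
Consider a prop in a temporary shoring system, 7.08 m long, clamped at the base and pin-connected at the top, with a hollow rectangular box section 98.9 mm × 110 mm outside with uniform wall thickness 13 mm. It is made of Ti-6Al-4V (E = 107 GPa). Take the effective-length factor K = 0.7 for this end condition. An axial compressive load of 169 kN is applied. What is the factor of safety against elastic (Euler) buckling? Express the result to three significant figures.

Inner dimensions: h_i = 110 − 2×13 = 84.00 mm, b_i = 98.9 − 2×13 = 72.90 mm
Weak-axis I_min = (h_o·b_o³ − h_i·b_i³)/12 with b_o = 98.9, b_i = 72.90 mm (shorter outer/inner sides).
I_min = (110×98.9³ − 84.00×72.90³)/12 = 6.156×10^6 mm⁴
I = 6.156×10^6 mm⁴ = 6.156×10^-6 m⁴
Effective length L_e = K·L = 0.7 × 7.08 = 4.956 m
P_cr = π²EI / L_e² = π² × 107×10⁹ × 6.156×10^-6 / 4.956² = 2.647×10^5 N
Factor of safety n = P_cr / P = 264.66 / 169 = 1.57

n ≈ 1.57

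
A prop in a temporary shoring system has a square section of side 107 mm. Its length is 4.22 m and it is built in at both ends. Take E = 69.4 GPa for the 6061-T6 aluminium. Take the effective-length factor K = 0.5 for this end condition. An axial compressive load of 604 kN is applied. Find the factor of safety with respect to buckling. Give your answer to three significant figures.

n ≈ 2.78

I = a⁴/12 = 107⁴/12 = 1.092×10^7 mm⁴
I = 1.092×10^7 mm⁴ = 1.092×10^-5 m⁴
Effective length L_e = K·L = 0.5 × 4.22 = 2.110 m
P_cr = π²EI / L_e² = π² × 69.4×10⁹ × 1.092×10^-5 / 2.110² = 1.681×10^6 N
Factor of safety n = P_cr / P = 1680.5 / 604 = 2.78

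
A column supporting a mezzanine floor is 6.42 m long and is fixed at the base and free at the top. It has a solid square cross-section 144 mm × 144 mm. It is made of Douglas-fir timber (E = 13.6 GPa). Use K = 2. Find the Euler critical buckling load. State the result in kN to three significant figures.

P_cr ≈ 29.2 kN

I = a⁴/12 = 144⁴/12 = 3.583×10^7 mm⁴
I = 3.583×10^7 mm⁴ = 3.583×10^-5 m⁴
Effective length L_e = K·L = 2 × 6.42 = 12.84 m
P_cr = π²EI / L_e² = π² × 13.6×10⁹ × 3.583×10^-5 / 12.84² = 2.917×10^4 N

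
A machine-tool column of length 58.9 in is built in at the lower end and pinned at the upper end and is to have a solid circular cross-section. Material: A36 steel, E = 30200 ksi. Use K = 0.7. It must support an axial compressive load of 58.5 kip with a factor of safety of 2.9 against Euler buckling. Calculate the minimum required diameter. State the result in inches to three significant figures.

Required P_cr = n·P = 2.9 × 58.5 = 169.6 kip
L_e = K·L = 0.7 × 58.9 = 41.23 in
Required I = P_cr·L_e²/(π²E) = 1.696×10^5 × 41.23² / (π² × 3.02×10^7) = 0.9676 in⁴
Solid circle: I = πd⁴/64  ⇒  d = (64I/π)^(1/4) = (64×0.9676/π)^(1/4) = 2.11 in

d ≈ 2.11 in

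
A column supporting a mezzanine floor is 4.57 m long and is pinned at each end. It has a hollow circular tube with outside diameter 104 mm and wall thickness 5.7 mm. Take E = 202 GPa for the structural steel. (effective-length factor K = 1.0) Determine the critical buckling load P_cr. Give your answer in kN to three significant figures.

Inner diameter d_i = 104 − 2×5.7 = 92.60 mm
I = π(d_o⁴ − d_i⁴)/64 = π(104⁴ − 92.60⁴)/64 = 2.133×10^6 mm⁴
I = 2.133×10^6 mm⁴ = 2.133×10^-6 m⁴
Effective length L_e = K·L = 1 × 4.57 = 4.570 m
P_cr = π²EI / L_e² = π² × 202×10⁹ × 2.133×10^-6 / 4.570² = 2.036×10^5 N

P_cr ≈ 204 kN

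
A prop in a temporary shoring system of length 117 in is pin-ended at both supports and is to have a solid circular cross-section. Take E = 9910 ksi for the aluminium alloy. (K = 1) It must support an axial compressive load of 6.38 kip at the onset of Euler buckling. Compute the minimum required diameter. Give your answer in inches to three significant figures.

d ≈ 2.07 in

L_e = K·L = 1 × 117 = 117.0 in
Required I = P_cr·L_e²/(π²E) = 6.380×10^3 × 117.0² / (π² × 9.91×10^6) = 0.8929 in⁴
Solid circle: I = πd⁴/64  ⇒  d = (64I/π)^(1/4) = (64×0.8929/π)^(1/4) = 2.07 in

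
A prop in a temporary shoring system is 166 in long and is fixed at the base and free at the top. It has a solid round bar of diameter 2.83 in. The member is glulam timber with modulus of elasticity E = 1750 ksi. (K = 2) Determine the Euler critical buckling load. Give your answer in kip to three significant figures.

I = πd⁴/64 = π×2.83⁴/64 = 3.149 in⁴
Effective length L_e = K·L = 2 × 166 = 332.0 in
P_cr = π²EI / L_e² = π² × 1750×10³ × 3.149 / 332.0² = 493.4 lb

P_cr ≈ 0.493 kip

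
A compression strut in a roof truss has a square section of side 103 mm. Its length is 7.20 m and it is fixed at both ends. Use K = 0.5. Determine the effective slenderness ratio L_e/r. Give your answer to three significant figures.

I = a⁴/12 = 103⁴/12 = 9.379×10^6 mm⁴
A = 1.061×10^4 mm²;  r_min = √(I/A) = √(9.379×10^6/1.061×10^4) = 29.73 mm
L_e = K·L = 0.5 × 7.20 m = 3.600 m = 3600.0 mm
λ = L_e / r_min = 3600.0 / 29.73 = 121

λ ≈ 121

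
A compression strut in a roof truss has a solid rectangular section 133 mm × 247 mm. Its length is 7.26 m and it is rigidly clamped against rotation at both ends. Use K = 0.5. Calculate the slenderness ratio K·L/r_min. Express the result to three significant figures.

λ ≈ 94.5

For a rectangle r_min = b/√12 = 133/√12 = 38.39 mm
L_e = K·L = 0.5 × 7.26 m = 3.630 m = 3630.0 mm
λ = L_e / r_min = 3630.0 / 38.39 = 94.5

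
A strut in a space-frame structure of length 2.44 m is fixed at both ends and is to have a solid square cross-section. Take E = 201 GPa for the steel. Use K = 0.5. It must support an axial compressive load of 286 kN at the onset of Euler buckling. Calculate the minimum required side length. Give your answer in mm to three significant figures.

a ≈ 40.1 mm

L_e = K·L = 0.5 × 2.44 = 1.220 m
Required I = P_cr·L_e²/(π²E) = 2.860×10^5 × 1.220² / (π² × 2.01×10^11) = 2.146×10^-7 m⁴
I_req = 2.146×10^5 mm⁴
Solid square: I = a⁴/12  ⇒  a = (12I)^(1/4) = (12×2.146×10^5)^(1/4) = 40.1 mm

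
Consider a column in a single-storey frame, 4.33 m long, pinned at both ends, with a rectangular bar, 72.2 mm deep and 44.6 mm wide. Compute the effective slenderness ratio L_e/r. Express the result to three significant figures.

λ ≈ 336

For a rectangle r_min = b/√12 = 44.6/√12 = 12.87 mm
L_e = K·L = 1 × 4.33 m = 4.330 m = 4330.0 mm
λ = L_e / r_min = 4330.0 / 12.87 = 336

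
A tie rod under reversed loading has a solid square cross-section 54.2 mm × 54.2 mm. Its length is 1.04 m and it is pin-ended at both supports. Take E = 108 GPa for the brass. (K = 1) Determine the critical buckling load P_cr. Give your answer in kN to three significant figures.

I = a⁴/12 = 54.2⁴/12 = 7.191×10^5 mm⁴
I = 7.191×10^5 mm⁴ = 7.191×10^-7 m⁴
Effective length L_e = K·L = 1 × 1.04 = 1.040 m
P_cr = π²EI / L_e² = π² × 108×10⁹ × 7.191×10^-7 / 1.040² = 7.087×10^5 N

P_cr ≈ 709 kN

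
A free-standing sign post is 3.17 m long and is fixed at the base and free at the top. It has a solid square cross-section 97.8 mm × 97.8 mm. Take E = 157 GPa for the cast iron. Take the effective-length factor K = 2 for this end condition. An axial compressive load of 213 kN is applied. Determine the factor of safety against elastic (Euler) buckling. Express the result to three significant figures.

n ≈ 1.38

I = a⁴/12 = 97.8⁴/12 = 7.624×10^6 mm⁴
I = 7.624×10^6 mm⁴ = 7.624×10^-6 m⁴
Effective length L_e = K·L = 2 × 3.17 = 6.340 m
P_cr = π²EI / L_e² = π² × 157×10⁹ × 7.624×10^-6 / 6.340² = 2.939×10^5 N
Factor of safety n = P_cr / P = 293.90 / 213 = 1.38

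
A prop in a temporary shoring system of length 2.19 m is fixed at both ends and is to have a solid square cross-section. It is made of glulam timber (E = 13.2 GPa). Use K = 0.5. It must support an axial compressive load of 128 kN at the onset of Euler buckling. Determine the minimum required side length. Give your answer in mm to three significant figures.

L_e = K·L = 0.5 × 2.19 = 1.095 m
Required I = P_cr·L_e²/(π²E) = 1.280×10^5 × 1.095² / (π² × 1.32×10^10) = 1.178×10^-6 m⁴
I_req = 1.178×10^6 mm⁴
Solid square: I = a⁴/12  ⇒  a = (12I)^(1/4) = (12×1.178×10^6)^(1/4) = 61.3 mm

a ≈ 61.3 mm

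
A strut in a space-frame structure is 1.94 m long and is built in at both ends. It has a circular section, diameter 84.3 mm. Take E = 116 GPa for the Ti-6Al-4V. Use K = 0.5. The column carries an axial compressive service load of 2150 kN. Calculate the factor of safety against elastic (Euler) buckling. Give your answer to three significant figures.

n ≈ 1.40

I = πd⁴/64 = π×84.3⁴/64 = 2.479×10^6 mm⁴
I = 2.479×10^6 mm⁴ = 2.479×10^-6 m⁴
Effective length L_e = K·L = 0.5 × 1.94 = 0.9700 m
P_cr = π²EI / L_e² = π² × 116×10⁹ × 2.479×10^-6 / 0.9700² = 3.016×10^6 N
Factor of safety n = P_cr / P = 3016.4 / 2150 = 1.40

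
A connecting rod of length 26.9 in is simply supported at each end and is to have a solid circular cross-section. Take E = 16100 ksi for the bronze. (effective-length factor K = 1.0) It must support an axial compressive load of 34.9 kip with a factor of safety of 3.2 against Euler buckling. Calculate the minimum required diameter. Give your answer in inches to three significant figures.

d ≈ 1.79 in

Required P_cr = n·P = 3.2 × 34.9 = 111.7 kip
L_e = K·L = 1 × 26.9 = 26.90 in
Required I = P_cr·L_e²/(π²E) = 1.117×10^5 × 26.90² / (π² × 1.61×10^7) = 0.5086 in⁴
Solid circle: I = πd⁴/64  ⇒  d = (64I/π)^(1/4) = (64×0.5086/π)^(1/4) = 1.79 in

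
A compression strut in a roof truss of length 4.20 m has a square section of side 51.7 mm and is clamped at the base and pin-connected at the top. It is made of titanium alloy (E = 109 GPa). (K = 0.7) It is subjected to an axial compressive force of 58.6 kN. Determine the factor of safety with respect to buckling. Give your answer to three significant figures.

n ≈ 1.26

I = a⁴/12 = 51.7⁴/12 = 5.954×10^5 mm⁴
I = 5.954×10^5 mm⁴ = 5.954×10^-7 m⁴
Effective length L_e = K·L = 0.7 × 4.20 = 2.940 m
P_cr = π²EI / L_e² = π² × 109×10⁹ × 5.954×10^-7 / 2.940² = 7.410×10^4 N
Factor of safety n = P_cr / P = 74.099 / 58.6 = 1.26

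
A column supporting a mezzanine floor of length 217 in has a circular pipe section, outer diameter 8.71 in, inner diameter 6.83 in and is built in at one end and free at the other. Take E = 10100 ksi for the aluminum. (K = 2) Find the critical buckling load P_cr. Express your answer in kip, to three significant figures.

P_cr ≈ 93.0 kip

d_o = 8.71 in, d_i = 6.83 in
I = π(d_o⁴ − d_i⁴)/64 = π(8.71⁴ − 6.830⁴)/64 = 175.7 in⁴
Effective length L_e = K·L = 2 × 217 = 434.0 in
P_cr = π²EI / L_e² = π² × 10100×10³ × 175.7 / 434.0² = 9.298×10^4 lb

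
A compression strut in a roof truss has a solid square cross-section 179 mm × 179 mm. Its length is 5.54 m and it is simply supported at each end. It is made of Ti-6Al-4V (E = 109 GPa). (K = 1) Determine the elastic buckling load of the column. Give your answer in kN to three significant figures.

I = a⁴/12 = 179⁴/12 = 8.555×10^7 mm⁴
I = 8.555×10^7 mm⁴ = 8.555×10^-5 m⁴
Effective length L_e = K·L = 1 × 5.54 = 5.540 m
P_cr = π²EI / L_e² = π² × 109×10⁹ × 8.555×10^-5 / 5.540² = 2.999×10^6 N

P_cr ≈ 3000 kN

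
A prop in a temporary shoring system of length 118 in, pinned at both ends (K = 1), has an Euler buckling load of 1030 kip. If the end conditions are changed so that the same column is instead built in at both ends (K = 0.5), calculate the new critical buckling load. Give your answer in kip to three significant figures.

P_cr ≈ 4120 kip

P_cr ∝ 1/K², so P_cr,new = P_cr,old × (K_old/K_new)² = 1030 × (1/0.5)²
= 1030 × 4.000 = 4120 kip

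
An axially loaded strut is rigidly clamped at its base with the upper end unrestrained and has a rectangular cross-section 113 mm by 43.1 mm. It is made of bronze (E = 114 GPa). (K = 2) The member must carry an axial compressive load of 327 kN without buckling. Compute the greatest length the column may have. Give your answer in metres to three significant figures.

Buckling occurs about the weak axis: I_min = h·b³/12 with b = 43.1 mm (the shorter side).
I_min = 113×43.1³/12 = 7.539×10^5 mm⁴
I = 7.539×10^-7 m⁴
At the buckling limit P_cr = P = 3.270×10^5 N
From P_cr = π²EI/(K·L)²:  L = (1/K)·√(π²EI/P_cr) = (1/2)·√(π²×1.14×10^11×7.539×10^-7/3.270×10^5)
L = 0.805 m

L_max ≈ 0.805 m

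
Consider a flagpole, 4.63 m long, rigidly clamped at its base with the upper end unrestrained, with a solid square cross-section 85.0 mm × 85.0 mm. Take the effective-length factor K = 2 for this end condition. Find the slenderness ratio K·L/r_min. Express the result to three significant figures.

For a square r = a/√12 = 85.0/√12 = 24.54 mm
L_e = K·L = 2 × 4.63 m = 9.260 m = 9260.0 mm
λ = L_e / r_min = 9260.0 / 24.54 = 377

λ ≈ 377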